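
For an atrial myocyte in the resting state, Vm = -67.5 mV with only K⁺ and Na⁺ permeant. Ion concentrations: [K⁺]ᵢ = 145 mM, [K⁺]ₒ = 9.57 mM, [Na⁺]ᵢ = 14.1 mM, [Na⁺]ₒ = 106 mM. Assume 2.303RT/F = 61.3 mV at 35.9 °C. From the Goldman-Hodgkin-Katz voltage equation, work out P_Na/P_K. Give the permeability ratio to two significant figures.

Let α = P_Na/P_K. GHK: Vm = 61.3·log₁₀[(Kₒ + α·Naₒ)/(Kᵢ + α·Naᵢ)].
10^(Vm/61.3) = 10^(-67.5/61.3) = 0.079224
So 0.079224·(Kᵢ + α·Naᵢ) = Kₒ + α·Naₒ → α = (0.079224·145.0 − 9.57) / (106.0 − 0.079224·14.1)
α = (11.49 − 9.57) / (106.0 − 1.117) = 1.918/104.9 = 0.01828

0.018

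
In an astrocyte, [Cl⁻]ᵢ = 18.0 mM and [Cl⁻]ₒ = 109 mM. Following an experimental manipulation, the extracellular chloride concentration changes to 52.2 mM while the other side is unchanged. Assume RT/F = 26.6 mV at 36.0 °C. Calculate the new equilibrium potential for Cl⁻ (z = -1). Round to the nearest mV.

After the shift: [Cl⁻]_out = 52.2, [Cl⁻]_in = 18.0 mM.
E_new = (26.6/-1)·ln(52.2/18.0) = -26.60 · (1.0647) = -28.32 mV

-28 mV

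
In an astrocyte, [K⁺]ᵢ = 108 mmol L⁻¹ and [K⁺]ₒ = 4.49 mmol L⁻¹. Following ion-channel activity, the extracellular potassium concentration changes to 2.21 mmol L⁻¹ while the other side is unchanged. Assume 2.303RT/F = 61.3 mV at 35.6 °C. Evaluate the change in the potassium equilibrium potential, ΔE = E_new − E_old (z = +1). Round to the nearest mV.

-19 mV

E_old = (61.3/1)·log₁₀(4.49/108) = -84.67 mV
E_new = (61.3/1)·log₁₀(2.21/108) = -103.54 mV
ΔE = -103.54 − (-84.67) = -18.87 mV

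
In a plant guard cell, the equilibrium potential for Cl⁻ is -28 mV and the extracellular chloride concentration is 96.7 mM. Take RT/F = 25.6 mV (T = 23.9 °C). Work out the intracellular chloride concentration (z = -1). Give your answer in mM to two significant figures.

32 mM

Nernst: E = (25.6/-1) · ln([out]/[in]), so ln([out]/[in]) = -28.0 × -1 / 25.6 = 1.0938.
[out]/[in] = e^(1.0938) = 2.985.
[in] = 96.7 / 2.985 = 32.39 mM.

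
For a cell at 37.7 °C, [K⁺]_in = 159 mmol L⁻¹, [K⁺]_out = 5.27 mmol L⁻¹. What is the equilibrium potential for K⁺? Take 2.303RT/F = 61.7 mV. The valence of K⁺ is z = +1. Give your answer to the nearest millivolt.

-91 mV

E = (61.7/z) · log₁₀([K⁺]_out/[K⁺]_in) with z = +1.
= (61.7/1) · log₁₀(5.27/159) = 61.70 · log₁₀(0.03314)
= 61.70 · (-1.4796) = -91.29 mV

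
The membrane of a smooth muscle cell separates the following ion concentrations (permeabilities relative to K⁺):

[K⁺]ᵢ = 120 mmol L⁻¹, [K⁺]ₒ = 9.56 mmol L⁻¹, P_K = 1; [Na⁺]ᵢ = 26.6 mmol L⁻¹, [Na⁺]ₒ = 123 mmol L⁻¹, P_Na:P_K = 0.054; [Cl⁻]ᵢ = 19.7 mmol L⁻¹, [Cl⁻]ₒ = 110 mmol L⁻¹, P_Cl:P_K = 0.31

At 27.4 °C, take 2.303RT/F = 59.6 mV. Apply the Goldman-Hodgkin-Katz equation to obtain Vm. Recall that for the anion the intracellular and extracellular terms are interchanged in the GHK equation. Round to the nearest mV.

Vm = 59.6 · log₁₀[(Σ P·[cation]ₒ + Σ P·[anion]ᵢ) / (Σ P·[cation]ᵢ + Σ P·[anion]ₒ)]
Numerator = 1×9.56 + 0.054×123 + 0.31×19.7 = 22.31
Denominator = 1×120 + 0.054×26.6 + 0.31×110 = 155.5
Vm = 59.6 · log₁₀(0.14343) = 59.6 × (-0.8434) = -50.26 mV

-50 mV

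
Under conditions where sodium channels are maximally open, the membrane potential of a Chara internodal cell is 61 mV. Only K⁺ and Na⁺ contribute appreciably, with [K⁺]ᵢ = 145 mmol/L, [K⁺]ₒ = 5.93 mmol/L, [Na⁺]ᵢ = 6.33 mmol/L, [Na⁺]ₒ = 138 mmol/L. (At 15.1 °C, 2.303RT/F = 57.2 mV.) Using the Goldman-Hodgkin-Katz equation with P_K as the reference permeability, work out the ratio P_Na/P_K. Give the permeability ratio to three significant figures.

Let α = P_Na/P_K. GHK: Vm = 57.2·log₁₀[(Kₒ + α·Naₒ)/(Kᵢ + α·Naᵢ)].
10^(Vm/57.2) = 10^(61.0/57.2) = 11.653
So 11.653·(Kᵢ + α·Naᵢ) = Kₒ + α·Naₒ → α = (11.653·145.0 − 5.93) / (138.0 − 11.653·6.33)
α = (1690 − 5.93) / (138.0 − 73.76) = 1684/64.24 = 26.21

26.2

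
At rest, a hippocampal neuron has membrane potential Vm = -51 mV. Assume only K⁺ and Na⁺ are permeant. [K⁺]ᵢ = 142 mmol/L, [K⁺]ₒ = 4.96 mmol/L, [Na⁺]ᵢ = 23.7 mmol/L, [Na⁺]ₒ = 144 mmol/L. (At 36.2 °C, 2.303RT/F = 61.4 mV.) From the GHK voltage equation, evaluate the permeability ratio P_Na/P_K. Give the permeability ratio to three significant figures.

0.114

Let α = P_Na/P_K. GHK: Vm = 61.4·log₁₀[(Kₒ + α·Naₒ)/(Kᵢ + α·Naᵢ)].
10^(Vm/61.4) = 10^(-51.0/61.4) = 0.1477
So 0.1477·(Kᵢ + α·Naᵢ) = Kₒ + α·Naₒ → α = (0.1477·142.0 − 4.96) / (144.0 − 0.1477·23.7)
α = (20.97 − 4.96) / (144.0 − 3.5) = 16.01/140.5 = 0.114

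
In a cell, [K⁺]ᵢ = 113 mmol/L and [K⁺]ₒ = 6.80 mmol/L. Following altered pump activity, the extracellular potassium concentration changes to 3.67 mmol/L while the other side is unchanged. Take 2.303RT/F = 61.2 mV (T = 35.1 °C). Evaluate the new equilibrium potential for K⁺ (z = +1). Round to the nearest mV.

-91 mV

After the shift: [K⁺]_out = 3.67, [K⁺]_in = 113 mmol/L.
E_new = (61.2/1)·log₁₀(3.67/113) = 61.20 · (-1.4884) = -91.09 mV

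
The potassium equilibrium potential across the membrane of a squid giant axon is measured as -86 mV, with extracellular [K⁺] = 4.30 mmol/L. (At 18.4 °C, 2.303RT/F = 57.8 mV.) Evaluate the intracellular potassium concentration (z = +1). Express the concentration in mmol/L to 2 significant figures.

Nernst: E = (57.8/1) · log₁₀([out]/[in]), so log₁₀([out]/[in]) = -86.0 × 1 / 57.8 = -1.4879.
[out]/[in] = 10^(-1.4879) = 0.03252.
[in] = 4.30 / 0.03252 = 132.2 mmol/L.

130 mmol/L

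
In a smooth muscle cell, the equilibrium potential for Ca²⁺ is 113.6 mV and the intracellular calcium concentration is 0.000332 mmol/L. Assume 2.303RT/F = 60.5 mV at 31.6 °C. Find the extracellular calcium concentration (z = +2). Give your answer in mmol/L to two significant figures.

Nernst: E = (60.5/2) · log₁₀([out]/[in]), so log₁₀([out]/[in]) = 113.6 × 2 / 60.5 = 3.7554.
[out]/[in] = 10^(3.7554) = 5693.
[out] = 5693 × 0.000332 = 1.89 mmol/L.

1.9 mmol/L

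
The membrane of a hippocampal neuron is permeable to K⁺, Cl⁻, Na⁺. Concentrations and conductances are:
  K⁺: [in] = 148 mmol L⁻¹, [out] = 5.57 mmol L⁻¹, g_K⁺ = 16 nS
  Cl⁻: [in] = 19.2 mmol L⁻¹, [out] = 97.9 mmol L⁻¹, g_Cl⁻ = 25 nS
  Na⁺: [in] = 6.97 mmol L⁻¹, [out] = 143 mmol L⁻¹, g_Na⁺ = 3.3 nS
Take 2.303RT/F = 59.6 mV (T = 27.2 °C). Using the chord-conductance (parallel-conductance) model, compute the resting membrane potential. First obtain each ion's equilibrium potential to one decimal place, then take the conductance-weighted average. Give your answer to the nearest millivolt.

-49 mV

E_K⁺ = (59.6/1)·log₁₀(5.57/148) = -84.9 mV
E_Cl⁻ = (59.6/-1)·log₁₀(97.9/19.2) = -42.2 mV
E_Na⁺ = (59.6/1)·log₁₀(143/6.97) = 78.2 mV
Vm = (Σ gᵢEᵢ)/(Σ gᵢ) = (16·-84.9 + 25·-42.2 + 3.3·78.2) / (16 + 25 + 3.3)
= -2155.34 / 44.3 = -48.65 mV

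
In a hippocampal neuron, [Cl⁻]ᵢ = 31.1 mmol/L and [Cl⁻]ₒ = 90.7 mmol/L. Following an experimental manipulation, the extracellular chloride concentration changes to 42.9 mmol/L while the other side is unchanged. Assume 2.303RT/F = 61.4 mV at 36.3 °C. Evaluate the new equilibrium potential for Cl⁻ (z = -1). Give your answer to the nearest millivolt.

-9 mV

After the shift: [Cl⁻]_out = 42.9, [Cl⁻]_in = 31.1 mmol/L.
E_new = (61.4/-1)·log₁₀(42.9/31.1) = -61.40 · (0.1397) = -8.58 mV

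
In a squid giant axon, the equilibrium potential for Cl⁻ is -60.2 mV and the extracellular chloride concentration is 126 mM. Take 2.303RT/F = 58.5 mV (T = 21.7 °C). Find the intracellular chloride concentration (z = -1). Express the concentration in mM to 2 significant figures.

Nernst: E = (58.5/-1) · log₁₀([out]/[in]), so log₁₀([out]/[in]) = -60.2 × -1 / 58.5 = 1.0291.
[out]/[in] = 10^(1.0291) = 10.69.
[in] = 126 / 10.69 = 11.78 mM.

12 mM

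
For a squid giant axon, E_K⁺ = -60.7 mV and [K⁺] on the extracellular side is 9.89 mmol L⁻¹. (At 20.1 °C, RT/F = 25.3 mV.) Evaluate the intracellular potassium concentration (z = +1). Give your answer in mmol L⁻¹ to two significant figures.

Nernst: E = (25.3/1) · ln([out]/[in]), so ln([out]/[in]) = -60.7 × 1 / 25.3 = -2.3992.
[out]/[in] = e^(-2.3992) = 0.09079.
[in] = 9.89 / 0.09079 = 108.9 mmol L⁻¹.

110 mmol L⁻¹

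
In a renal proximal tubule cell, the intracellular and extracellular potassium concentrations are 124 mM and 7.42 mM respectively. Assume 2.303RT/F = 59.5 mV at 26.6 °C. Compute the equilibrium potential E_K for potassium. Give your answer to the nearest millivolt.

-73 mV

E = (59.5/z) · log₁₀([K⁺]_out/[K⁺]_in) with z = +1.
= (59.5/1) · log₁₀(7.42/124) = 59.50 · log₁₀(0.05984)
= 59.50 · (-1.2230) = -72.77 mV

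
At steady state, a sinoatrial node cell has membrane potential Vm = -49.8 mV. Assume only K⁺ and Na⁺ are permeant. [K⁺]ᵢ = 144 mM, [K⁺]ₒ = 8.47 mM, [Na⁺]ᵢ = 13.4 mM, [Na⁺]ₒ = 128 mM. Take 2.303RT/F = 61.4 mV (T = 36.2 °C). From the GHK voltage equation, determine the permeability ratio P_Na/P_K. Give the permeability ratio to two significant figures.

0.11

Let α = P_Na/P_K. GHK: Vm = 61.4·log₁₀[(Kₒ + α·Naₒ)/(Kᵢ + α·Naᵢ)].
10^(Vm/61.4) = 10^(-49.8/61.4) = 0.1545
So 0.1545·(Kᵢ + α·Naᵢ) = Kₒ + α·Naₒ → α = (0.1545·144.0 − 8.47) / (128.0 − 0.1545·13.4)
α = (22.25 − 8.47) / (128.0 − 2.07) = 13.78/125.9 = 0.1094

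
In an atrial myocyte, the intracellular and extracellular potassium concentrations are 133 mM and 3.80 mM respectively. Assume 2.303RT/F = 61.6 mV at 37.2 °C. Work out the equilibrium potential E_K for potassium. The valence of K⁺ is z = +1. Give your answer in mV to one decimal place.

E = (61.6/z) · log₁₀([K⁺]_out/[K⁺]_in) with z = +1.
= (61.6/1) · log₁₀(3.80/133) = 61.60 · log₁₀(0.02857)
= 61.60 · (-1.5441) = -95.11 mV

-95.1 mV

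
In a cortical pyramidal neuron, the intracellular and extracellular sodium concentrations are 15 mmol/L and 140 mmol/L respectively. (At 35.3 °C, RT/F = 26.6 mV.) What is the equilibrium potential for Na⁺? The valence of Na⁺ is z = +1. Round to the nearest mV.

59 mV

E = (26.6/z) · ln([Na⁺]_out/[Na⁺]_in) with z = +1.
= (26.6/1) · ln(140/15) = 26.60 · ln(9.333)
= 26.60 · (2.2336) = 59.41 mV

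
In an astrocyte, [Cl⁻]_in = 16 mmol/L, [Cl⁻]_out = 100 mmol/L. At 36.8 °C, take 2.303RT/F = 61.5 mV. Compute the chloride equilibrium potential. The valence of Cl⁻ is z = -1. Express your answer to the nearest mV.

E = (61.5/z) · log₁₀([Cl⁻]_out/[Cl⁻]_in) with z = -1.
For an anion, dividing by z = -1 reverses the sign.
= (61.5/-1) · log₁₀(100/16) = -61.50 · log₁₀(6.25)
= -61.50 · (0.7959) = -48.95 mV

-49 mV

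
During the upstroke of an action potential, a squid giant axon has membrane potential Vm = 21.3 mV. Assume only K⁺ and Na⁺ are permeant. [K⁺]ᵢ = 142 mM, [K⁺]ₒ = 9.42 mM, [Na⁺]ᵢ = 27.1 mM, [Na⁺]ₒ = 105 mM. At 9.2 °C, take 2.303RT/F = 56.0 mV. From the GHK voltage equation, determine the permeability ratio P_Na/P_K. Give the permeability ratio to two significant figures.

8.3

Let α = P_Na/P_K. GHK: Vm = 56.0·log₁₀[(Kₒ + α·Naₒ)/(Kᵢ + α·Naᵢ)].
10^(Vm/56.0) = 10^(21.3/56.0) = 2.4008
So 2.4008·(Kᵢ + α·Naᵢ) = Kₒ + α·Naₒ → α = (2.4008·142.0 − 9.42) / (105.0 − 2.4008·27.1)
α = (340.9 − 9.42) / (105.0 − 65.06) = 331.5/39.94 = 8.3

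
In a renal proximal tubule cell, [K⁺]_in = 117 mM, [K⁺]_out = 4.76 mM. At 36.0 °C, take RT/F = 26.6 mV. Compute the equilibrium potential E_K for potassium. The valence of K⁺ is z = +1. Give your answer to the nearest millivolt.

-85 mV

E = (26.6/z) · ln([K⁺]_out/[K⁺]_in) with z = +1.
= (26.6/1) · ln(4.76/117) = 26.60 · ln(0.04068)
= 26.60 · (-3.2019) = -85.17 mV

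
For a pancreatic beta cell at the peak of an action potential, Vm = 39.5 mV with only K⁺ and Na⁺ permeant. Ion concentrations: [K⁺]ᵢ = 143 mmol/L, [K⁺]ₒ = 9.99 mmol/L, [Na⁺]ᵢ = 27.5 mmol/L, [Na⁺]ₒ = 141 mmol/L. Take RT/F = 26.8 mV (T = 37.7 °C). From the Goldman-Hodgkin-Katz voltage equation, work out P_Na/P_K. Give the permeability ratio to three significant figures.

Let α = P_Na/P_K. GHK: Vm = 26.8·ln[(Kₒ + α·Naₒ)/(Kᵢ + α·Naᵢ)].
e^(Vm/26.8) = e^(39.5/26.8) = 4.3661
So 4.3661·(Kᵢ + α·Naᵢ) = Kₒ + α·Naₒ → α = (4.3661·143.0 − 9.99) / (141.0 − 4.3661·27.5)
α = (624.4 − 9.99) / (141.0 − 120.1) = 614.4/20.93 = 29.35

29.4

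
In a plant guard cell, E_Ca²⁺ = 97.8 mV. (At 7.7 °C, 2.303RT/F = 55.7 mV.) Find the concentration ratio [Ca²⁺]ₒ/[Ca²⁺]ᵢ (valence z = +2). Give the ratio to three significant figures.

3250

log₁₀([out]/[in]) = E·z/(55.7) = 97.8 × 2 / 55.7 = 3.5117
[out]/[in] = 10^(3.5117) = 3248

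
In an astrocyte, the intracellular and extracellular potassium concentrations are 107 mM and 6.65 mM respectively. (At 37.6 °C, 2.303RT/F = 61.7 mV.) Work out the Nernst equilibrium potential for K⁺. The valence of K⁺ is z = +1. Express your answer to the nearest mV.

-74 mV

E = (61.7/z) · log₁₀([K⁺]_out/[K⁺]_in) with z = +1.
= (61.7/1) · log₁₀(6.65/107) = 61.70 · log₁₀(0.06215)
= 61.70 · (-1.2066) = -74.44 mV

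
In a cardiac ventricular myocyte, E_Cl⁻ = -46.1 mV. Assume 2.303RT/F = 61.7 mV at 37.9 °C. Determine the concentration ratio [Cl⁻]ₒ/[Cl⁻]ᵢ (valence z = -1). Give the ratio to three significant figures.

5.59

log₁₀([out]/[in]) = E·z/(61.7) = -46.1 × -1 / 61.7 = 0.7472
[out]/[in] = 10^(0.7472) = 5.587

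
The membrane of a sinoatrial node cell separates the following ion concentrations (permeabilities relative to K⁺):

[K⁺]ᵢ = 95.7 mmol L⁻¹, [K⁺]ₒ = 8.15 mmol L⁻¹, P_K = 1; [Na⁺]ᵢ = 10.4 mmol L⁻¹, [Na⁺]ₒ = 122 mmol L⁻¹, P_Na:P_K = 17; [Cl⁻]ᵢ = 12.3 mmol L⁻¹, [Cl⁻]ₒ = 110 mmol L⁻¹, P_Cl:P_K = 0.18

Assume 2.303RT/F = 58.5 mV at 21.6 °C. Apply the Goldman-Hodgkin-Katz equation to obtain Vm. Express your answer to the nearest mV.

50 mV

Vm = 58.5 · log₁₀[(Σ P·[cation]ₒ + Σ P·[anion]ᵢ) / (Σ P·[cation]ᵢ + Σ P·[anion]ₒ)]
Numerator = 1×8.15 + 17×122 + 0.18×12.3 = 2084
Denominator = 1×95.7 + 17×10.4 + 0.18×110 = 292.3
Vm = 58.5 · log₁₀(7.1309) = 58.5 × (0.8531) = 49.91 mV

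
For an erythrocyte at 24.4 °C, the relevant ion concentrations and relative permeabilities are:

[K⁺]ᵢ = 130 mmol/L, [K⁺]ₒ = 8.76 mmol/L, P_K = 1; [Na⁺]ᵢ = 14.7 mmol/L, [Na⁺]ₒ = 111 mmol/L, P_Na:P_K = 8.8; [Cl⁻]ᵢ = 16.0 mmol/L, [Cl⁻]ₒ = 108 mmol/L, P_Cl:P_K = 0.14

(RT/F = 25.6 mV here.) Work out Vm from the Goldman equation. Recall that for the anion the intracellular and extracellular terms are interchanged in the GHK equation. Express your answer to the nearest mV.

33 mV

Vm = 25.6 · ln[(Σ P·[cation]ₒ + Σ P·[anion]ᵢ) / (Σ P·[cation]ᵢ + Σ P·[anion]ₒ)]
Numerator = 1×8.76 + 8.8×111 + 0.14×16.0 = 987.8
Denominator = 1×130 + 8.8×14.7 + 0.14×108 = 274.5
Vm = 25.6 · ln(3.5988) = 25.6 × (1.2806) = 32.78 mV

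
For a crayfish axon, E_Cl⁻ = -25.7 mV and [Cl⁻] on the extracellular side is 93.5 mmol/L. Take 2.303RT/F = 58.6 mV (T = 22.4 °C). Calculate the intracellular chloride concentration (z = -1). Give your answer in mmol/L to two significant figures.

34 mmol/L

Nernst: E = (58.6/-1) · log₁₀([out]/[in]), so log₁₀([out]/[in]) = -25.7 × -1 / 58.6 = 0.4386.
[out]/[in] = 10^(0.4386) = 2.745.
[in] = 93.5 / 2.745 = 34.06 mmol/L.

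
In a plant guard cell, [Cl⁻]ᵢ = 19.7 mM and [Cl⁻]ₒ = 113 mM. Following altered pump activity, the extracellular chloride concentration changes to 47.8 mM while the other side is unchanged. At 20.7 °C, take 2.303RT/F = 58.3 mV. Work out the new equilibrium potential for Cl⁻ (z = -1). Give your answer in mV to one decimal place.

-22.4 mV

After the shift: [Cl⁻]_out = 47.8, [Cl⁻]_in = 19.7 mM.
E_new = (58.3/-1)·log₁₀(47.8/19.7) = -58.30 · (0.3850) = -22.44 mV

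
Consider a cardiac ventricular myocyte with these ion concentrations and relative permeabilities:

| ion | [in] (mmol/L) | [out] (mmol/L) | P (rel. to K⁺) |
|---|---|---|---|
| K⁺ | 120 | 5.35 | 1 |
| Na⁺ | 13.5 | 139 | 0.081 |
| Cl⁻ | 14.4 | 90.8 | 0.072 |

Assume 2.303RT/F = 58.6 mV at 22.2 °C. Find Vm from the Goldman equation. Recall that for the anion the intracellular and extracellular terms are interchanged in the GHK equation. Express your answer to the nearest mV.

-50 mV

Vm = 58.6 · log₁₀[(Σ P·[cation]ₒ + Σ P·[anion]ᵢ) / (Σ P·[cation]ᵢ + Σ P·[anion]ₒ)]
Numerator = 1×5.35 + 0.081×139 + 0.072×14.4 = 17.65
Denominator = 1×120 + 0.081×13.5 + 0.072×90.8 = 127.6
Vm = 58.6 · log₁₀(0.13826) = 58.6 × (-0.8593) = -50.36 mV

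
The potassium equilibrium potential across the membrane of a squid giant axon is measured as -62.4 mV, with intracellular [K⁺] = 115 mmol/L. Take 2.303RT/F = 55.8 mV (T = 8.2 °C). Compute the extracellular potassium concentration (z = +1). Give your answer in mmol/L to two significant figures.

8.8 mmol/L

Nernst: E = (55.8/1) · log₁₀([out]/[in]), so log₁₀([out]/[in]) = -62.4 × 1 / 55.8 = -1.1183.
[out]/[in] = 10^(-1.1183) = 0.07616.
[out] = 0.07616 × 115 = 8.758 mmol/L.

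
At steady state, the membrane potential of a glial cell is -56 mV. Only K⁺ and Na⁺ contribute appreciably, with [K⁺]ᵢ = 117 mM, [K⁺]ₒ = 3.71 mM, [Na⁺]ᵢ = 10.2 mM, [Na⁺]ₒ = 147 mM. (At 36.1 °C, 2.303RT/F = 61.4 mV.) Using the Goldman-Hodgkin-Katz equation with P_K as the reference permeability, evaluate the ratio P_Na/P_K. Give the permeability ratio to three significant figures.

0.0728

Let α = P_Na/P_K. GHK: Vm = 61.4·log₁₀[(Kₒ + α·Naₒ)/(Kᵢ + α·Naᵢ)].
10^(Vm/61.4) = 10^(-56.0/61.4) = 0.12245
So 0.12245·(Kᵢ + α·Naᵢ) = Kₒ + α·Naₒ → α = (0.12245·117.0 − 3.71) / (147.0 − 0.12245·10.2)
α = (14.33 − 3.71) / (147.0 − 1.249) = 10.62/145.8 = 0.07284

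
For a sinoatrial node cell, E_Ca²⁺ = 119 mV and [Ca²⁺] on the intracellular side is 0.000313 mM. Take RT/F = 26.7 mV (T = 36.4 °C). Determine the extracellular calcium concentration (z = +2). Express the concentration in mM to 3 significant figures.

Nernst: E = (26.7/2) · ln([out]/[in]), so ln([out]/[in]) = 119.0 × 2 / 26.7 = 8.9139.
[out]/[in] = e^(8.9139) = 7434.
[out] = 7434 × 0.000313 = 2.327 mM.

2.33 mM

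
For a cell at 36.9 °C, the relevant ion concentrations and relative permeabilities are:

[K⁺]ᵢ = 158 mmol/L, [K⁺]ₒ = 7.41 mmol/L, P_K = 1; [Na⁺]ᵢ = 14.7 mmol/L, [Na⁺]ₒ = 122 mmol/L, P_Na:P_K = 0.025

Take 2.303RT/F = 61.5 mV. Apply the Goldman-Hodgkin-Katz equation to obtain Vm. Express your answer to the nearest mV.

-73 mV

Vm = 61.5 · log₁₀[(Σ P·[cation]ₒ + Σ P·[anion]ᵢ) / (Σ P·[cation]ᵢ + Σ P·[anion]ₒ)]
Numerator = 1×7.41 + 0.025×122 = 10.46
Denominator = 1×158 + 0.025×14.7 = 158.4
Vm = 61.5 · log₁₀(0.066049) = 61.5 × (-1.1801) = -72.58 mV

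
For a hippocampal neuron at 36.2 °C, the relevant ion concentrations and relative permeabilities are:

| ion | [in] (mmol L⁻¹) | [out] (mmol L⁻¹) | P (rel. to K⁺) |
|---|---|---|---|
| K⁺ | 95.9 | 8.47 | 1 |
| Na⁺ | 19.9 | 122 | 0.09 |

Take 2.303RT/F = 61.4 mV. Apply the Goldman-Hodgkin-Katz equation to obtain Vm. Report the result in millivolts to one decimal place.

-43.0 mV

Vm = 61.4 · log₁₀[(Σ P·[cation]ₒ + Σ P·[anion]ᵢ) / (Σ P·[cation]ᵢ + Σ P·[anion]ₒ)]
Numerator = 1×8.47 + 0.09×122 = 19.45
Denominator = 1×95.9 + 0.09×19.9 = 97.69
Vm = 61.4 · log₁₀(0.1991) = 61.4 × (-0.7009) = -43.04 mV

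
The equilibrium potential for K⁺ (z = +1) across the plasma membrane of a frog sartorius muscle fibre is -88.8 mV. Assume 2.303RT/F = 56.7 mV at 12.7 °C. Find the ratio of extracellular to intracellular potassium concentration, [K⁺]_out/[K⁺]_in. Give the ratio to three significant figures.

0.0272

log₁₀([out]/[in]) = E·z/(56.7) = -88.8 × 1 / 56.7 = -1.5661
[out]/[in] = 10^(-1.5661) = 0.02716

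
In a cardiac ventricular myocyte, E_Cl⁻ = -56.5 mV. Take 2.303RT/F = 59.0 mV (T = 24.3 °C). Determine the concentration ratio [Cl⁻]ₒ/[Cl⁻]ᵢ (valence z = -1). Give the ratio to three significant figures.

9.07

log₁₀([out]/[in]) = E·z/(59.0) = -56.5 × -1 / 59.0 = 0.9576
[out]/[in] = 10^(0.9576) = 9.07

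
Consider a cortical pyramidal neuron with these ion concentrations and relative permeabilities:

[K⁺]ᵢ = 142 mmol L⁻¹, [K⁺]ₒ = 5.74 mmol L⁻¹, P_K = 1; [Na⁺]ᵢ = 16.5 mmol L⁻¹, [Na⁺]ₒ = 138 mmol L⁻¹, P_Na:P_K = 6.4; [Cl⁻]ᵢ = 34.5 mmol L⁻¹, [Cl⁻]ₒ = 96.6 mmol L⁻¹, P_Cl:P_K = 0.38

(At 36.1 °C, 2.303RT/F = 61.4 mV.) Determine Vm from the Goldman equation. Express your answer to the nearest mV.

31 mV

Vm = 61.4 · log₁₀[(Σ P·[cation]ₒ + Σ P·[anion]ᵢ) / (Σ P·[cation]ᵢ + Σ P·[anion]ₒ)]
Numerator = 1×5.74 + 6.4×138 + 0.38×34.5 = 902.1
Denominator = 1×142 + 6.4×16.5 + 0.38×96.6 = 284.3
Vm = 61.4 · log₁₀(3.1728) = 61.4 × (0.5014) = 30.79 mV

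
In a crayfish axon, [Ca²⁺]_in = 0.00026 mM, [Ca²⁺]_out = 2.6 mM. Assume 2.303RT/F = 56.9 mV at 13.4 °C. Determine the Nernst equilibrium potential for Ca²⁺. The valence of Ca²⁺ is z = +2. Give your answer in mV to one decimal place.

113.8 mV

E = (56.9/z) · log₁₀([Ca²⁺]_out/[Ca²⁺]_in) with z = +2.
= (56.9/2) · log₁₀(2.6/0.00026) = 28.45 · log₁₀(1e+04)
= 28.45 · (4.0000) = 113.80 mV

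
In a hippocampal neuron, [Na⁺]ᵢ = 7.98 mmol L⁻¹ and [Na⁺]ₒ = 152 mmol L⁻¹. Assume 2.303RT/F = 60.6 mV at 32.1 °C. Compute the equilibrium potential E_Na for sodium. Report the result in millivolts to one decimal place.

E = (60.6/z) · log₁₀([Na⁺]_out/[Na⁺]_in) with z = +1.
= (60.6/1) · log₁₀(152/7.98) = 60.60 · log₁₀(19.05)
= 60.60 · (1.2798) = 77.56 mV

77.6 mV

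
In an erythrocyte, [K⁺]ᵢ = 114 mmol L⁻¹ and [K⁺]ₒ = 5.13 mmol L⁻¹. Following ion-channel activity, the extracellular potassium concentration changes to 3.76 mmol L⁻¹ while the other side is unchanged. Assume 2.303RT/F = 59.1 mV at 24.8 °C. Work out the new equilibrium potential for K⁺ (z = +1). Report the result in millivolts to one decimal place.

-87.6 mV

After the shift: [K⁺]_out = 3.76, [K⁺]_in = 114 mmol L⁻¹.
E_new = (59.1/1)·log₁₀(3.76/114) = 59.10 · (-1.4817) = -87.57 mV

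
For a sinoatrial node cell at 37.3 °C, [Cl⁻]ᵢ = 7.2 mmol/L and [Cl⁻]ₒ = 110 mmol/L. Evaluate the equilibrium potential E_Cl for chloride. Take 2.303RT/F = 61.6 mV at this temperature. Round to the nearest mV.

-73 mV

E = (61.6/z) · log₁₀([Cl⁻]_out/[Cl⁻]_in) with z = -1.
For an anion, dividing by z = -1 reverses the sign.
= (61.6/-1) · log₁₀(110/7.2) = -61.60 · log₁₀(15.28)
= -61.60 · (1.1841) = -72.94 mV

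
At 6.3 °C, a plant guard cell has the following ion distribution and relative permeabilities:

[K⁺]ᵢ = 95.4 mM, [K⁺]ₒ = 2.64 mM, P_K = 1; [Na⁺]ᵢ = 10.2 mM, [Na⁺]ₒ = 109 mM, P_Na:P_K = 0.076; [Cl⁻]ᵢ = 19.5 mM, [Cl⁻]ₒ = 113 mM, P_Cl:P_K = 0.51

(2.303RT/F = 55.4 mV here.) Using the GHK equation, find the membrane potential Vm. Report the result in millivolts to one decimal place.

-48.1 mV

Vm = 55.4 · log₁₀[(Σ P·[cation]ₒ + Σ P·[anion]ᵢ) / (Σ P·[cation]ᵢ + Σ P·[anion]ₒ)]
Numerator = 1×2.64 + 0.076×109 + 0.51×19.5 = 20.87
Denominator = 1×95.4 + 0.076×10.2 + 0.51×113 = 153.8
Vm = 55.4 · log₁₀(0.13568) = 55.4 × (-0.8675) = -48.06 mV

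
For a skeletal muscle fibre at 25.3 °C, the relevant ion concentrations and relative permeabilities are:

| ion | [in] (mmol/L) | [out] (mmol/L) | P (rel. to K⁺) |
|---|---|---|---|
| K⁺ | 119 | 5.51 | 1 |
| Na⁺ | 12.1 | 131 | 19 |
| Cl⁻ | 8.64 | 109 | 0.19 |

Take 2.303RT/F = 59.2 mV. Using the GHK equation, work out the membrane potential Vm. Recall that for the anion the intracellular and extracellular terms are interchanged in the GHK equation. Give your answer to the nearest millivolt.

49 mV

Vm = 59.2 · log₁₀[(Σ P·[cation]ₒ + Σ P·[anion]ᵢ) / (Σ P·[cation]ᵢ + Σ P·[anion]ₒ)]
Numerator = 1×5.51 + 19×131 + 0.19×8.64 = 2496
Denominator = 1×119 + 19×12.1 + 0.19×109 = 369.6
Vm = 59.2 · log₁₀(6.7535) = 59.2 × (0.8295) = 49.11 mV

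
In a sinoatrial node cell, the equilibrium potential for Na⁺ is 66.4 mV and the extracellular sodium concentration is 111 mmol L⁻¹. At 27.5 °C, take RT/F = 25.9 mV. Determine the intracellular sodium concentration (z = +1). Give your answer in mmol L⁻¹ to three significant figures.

Nernst: E = (25.9/1) · ln([out]/[in]), so ln([out]/[in]) = 66.4 × 1 / 25.9 = 2.5637.
[out]/[in] = e^(2.5637) = 12.98.
[in] = 111 / 12.98 = 8.549 mmol L⁻¹.

8.55 mmol L⁻¹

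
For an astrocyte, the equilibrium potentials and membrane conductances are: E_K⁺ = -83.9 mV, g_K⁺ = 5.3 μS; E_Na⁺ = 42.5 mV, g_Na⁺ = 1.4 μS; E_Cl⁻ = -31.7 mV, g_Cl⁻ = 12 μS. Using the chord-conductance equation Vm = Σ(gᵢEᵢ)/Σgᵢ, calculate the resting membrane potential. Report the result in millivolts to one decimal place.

Σ gᵢEᵢ = 5.3·(-83.9) + 1.4·(42.5) + 12·(-31.7) = -765.57
Σ gᵢ = 5.3 + 1.4 + 12 = 18.7
Vm = -765.57 / 18.7 = -40.94 mV

-40.9 mV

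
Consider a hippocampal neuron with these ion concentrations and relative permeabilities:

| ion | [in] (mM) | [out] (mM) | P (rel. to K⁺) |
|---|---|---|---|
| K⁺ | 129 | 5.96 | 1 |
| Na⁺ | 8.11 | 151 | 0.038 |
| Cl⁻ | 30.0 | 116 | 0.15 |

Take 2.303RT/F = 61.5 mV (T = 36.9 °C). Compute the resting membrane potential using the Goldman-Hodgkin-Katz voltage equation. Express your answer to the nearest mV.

Vm = 61.5 · log₁₀[(Σ P·[cation]ₒ + Σ P·[anion]ᵢ) / (Σ P·[cation]ᵢ + Σ P·[anion]ₒ)]
Numerator = 1×5.96 + 0.038×151 + 0.15×30.0 = 16.2
Denominator = 1×129 + 0.038×8.11 + 0.15×116 = 146.7
Vm = 61.5 · log₁₀(0.11041) = 61.5 × (-0.9570) = -58.86 mV

-59 mV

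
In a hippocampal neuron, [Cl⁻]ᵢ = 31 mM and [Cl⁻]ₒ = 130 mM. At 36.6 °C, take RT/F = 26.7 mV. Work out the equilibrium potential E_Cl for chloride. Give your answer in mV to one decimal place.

-38.3 mV

E = (26.7/z) · ln([Cl⁻]_out/[Cl⁻]_in) with z = -1.
For an anion, dividing by z = -1 reverses the sign.
= (26.7/-1) · ln(130/31) = -26.70 · ln(4.194)
= -26.70 · (1.4335) = -38.28 mV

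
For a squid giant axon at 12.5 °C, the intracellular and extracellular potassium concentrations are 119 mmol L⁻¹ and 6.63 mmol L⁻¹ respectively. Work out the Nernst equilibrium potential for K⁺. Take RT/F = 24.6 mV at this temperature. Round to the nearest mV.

E = (24.6/z) · ln([K⁺]_out/[K⁺]_in) with z = +1.
= (24.6/1) · ln(6.63/119) = 24.60 · ln(0.05571)
= 24.60 · (-2.8875) = -71.03 mV

-71 mV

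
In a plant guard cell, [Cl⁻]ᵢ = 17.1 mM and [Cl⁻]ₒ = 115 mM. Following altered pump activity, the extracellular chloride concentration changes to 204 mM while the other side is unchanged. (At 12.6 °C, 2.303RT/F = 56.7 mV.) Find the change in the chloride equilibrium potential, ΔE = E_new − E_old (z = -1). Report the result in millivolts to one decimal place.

-14.1 mV

E_old = (56.7/-1)·log₁₀(115/17.1) = -46.93 mV
E_new = (56.7/-1)·log₁₀(204/17.1) = -61.05 mV
ΔE = -61.05 − (-46.93) = -14.11 mV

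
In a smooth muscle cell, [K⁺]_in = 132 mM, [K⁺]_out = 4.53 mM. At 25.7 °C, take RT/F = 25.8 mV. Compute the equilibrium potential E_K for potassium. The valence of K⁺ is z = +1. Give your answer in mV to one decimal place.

E = (25.8/z) · ln([K⁺]_out/[K⁺]_in) with z = +1.
= (25.8/1) · ln(4.53/132) = 25.80 · ln(0.03432)
= 25.80 · (-3.3721) = -87.00 mV

-87.0 mV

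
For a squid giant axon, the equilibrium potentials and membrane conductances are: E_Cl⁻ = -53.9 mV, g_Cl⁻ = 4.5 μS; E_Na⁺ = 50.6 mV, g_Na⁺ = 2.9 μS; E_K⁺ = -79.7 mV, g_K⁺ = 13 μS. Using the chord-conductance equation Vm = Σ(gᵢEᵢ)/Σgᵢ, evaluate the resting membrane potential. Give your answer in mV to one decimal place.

-55.5 mV

Σ gᵢEᵢ = 4.5·(-53.9) + 2.9·(50.6) + 13·(-79.7) = -1131.91
Σ gᵢ = 4.5 + 2.9 + 13 = 20.4
Vm = -1131.91 / 20.4 = -55.49 mV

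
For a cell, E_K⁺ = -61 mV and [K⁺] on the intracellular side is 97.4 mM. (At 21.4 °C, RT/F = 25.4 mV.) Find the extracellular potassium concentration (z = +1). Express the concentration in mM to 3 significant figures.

8.82 mM

Nernst: E = (25.4/1) · ln([out]/[in]), so ln([out]/[in]) = -61.0 × 1 / 25.4 = -2.4016.
[out]/[in] = e^(-2.4016) = 0.09058.
[out] = 0.09058 × 97.4 = 8.822 mM.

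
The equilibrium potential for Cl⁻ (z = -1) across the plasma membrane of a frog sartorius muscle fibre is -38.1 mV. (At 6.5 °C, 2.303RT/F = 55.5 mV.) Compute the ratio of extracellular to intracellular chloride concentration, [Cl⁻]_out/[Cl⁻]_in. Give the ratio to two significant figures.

4.9

log₁₀([out]/[in]) = E·z/(55.5) = -38.1 × -1 / 55.5 = 0.6865
[out]/[in] = 10^(0.6865) = 4.858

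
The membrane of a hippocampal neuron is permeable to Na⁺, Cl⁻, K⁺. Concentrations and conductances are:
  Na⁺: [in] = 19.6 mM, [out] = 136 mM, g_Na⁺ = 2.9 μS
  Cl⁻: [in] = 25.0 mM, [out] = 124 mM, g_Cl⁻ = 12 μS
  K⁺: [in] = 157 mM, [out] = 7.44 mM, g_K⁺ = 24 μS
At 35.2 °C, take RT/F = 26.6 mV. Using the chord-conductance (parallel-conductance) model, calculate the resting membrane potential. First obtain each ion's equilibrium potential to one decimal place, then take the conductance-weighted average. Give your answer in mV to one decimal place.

-59.3 mV

E_Na⁺ = (26.6/1)·ln(136/19.6) = 51.5 mV
E_Cl⁻ = (26.6/-1)·ln(124/25.0) = -42.6 mV
E_K⁺ = (26.6/1)·ln(7.44/157) = -81.1 mV
Vm = (Σ gᵢEᵢ)/(Σ gᵢ) = (2.9·51.5 + 12·-42.6 + 24·-81.1) / (2.9 + 12 + 24)
= -2308.25 / 38.9 = -59.34 mV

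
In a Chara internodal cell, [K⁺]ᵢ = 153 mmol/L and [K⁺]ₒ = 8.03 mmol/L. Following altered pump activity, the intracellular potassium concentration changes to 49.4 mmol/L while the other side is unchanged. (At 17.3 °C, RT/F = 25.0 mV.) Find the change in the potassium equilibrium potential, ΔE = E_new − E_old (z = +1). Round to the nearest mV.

28 mV

E_old = (25.0/1)·ln(8.03/153) = -73.68 mV
E_new = (25.0/1)·ln(8.03/49.4) = -45.42 mV
ΔE = -45.42 − (-73.68) = 28.26 mV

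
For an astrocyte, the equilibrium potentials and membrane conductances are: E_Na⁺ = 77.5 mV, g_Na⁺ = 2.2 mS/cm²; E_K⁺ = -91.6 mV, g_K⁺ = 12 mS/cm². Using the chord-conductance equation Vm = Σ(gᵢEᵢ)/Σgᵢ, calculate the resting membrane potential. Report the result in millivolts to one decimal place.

Σ gᵢEᵢ = 2.2·(77.5) + 12·(-91.6) = -928.70
Σ gᵢ = 2.2 + 12 = 14.2
Vm = -928.70 / 14.2 = -65.40 mV

-65.4 mV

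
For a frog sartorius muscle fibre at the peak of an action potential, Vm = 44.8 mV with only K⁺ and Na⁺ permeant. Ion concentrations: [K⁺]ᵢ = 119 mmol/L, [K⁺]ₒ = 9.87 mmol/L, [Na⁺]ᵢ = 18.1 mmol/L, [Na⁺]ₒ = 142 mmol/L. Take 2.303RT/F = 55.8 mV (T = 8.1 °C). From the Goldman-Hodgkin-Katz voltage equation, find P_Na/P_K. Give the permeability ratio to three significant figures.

27.6

Let α = P_Na/P_K. GHK: Vm = 55.8·log₁₀[(Kₒ + α·Naₒ)/(Kᵢ + α·Naᵢ)].
10^(Vm/55.8) = 10^(44.8/55.8) = 6.3514
So 6.3514·(Kᵢ + α·Naᵢ) = Kₒ + α·Naₒ → α = (6.3514·119.0 − 9.87) / (142.0 − 6.3514·18.1)
α = (755.8 − 9.87) / (142.0 − 115) = 745.9/27.04 = 27.59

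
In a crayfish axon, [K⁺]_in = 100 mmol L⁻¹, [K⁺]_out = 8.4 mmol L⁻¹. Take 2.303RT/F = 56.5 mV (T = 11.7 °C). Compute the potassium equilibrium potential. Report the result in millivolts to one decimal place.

E = (56.5/z) · log₁₀([K⁺]_out/[K⁺]_in) with z = +1.
= (56.5/1) · log₁₀(8.4/100) = 56.50 · log₁₀(0.084)
= 56.50 · (-1.0757) = -60.78 mV

-60.8 mV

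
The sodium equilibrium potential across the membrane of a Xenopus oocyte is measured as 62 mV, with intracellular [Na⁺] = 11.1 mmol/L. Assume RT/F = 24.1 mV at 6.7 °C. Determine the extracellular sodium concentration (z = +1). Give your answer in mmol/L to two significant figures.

Nernst: E = (24.1/1) · ln([out]/[in]), so ln([out]/[in]) = 62.0 × 1 / 24.1 = 2.5726.
[out]/[in] = e^(2.5726) = 13.1.
[out] = 13.1 × 11.1 = 145.4 mmol/L.

150 mmol/L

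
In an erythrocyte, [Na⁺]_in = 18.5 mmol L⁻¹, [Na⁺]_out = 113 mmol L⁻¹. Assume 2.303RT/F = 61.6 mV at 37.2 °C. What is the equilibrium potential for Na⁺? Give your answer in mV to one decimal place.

E = (61.6/z) · log₁₀([Na⁺]_out/[Na⁺]_in) with z = +1.
= (61.6/1) · log₁₀(113/18.5) = 61.60 · log₁₀(6.108)
= 61.60 · (0.7859) = 48.41 mV

48.4 mV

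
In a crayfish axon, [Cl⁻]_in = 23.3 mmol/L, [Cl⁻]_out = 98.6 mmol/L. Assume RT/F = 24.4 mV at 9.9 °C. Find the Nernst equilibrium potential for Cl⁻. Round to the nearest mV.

-35 mV

E = (24.4/z) · ln([Cl⁻]_out/[Cl⁻]_in) with z = -1.
For an anion, dividing by z = -1 reverses the sign.
= (24.4/-1) · ln(98.6/23.3) = -24.40 · ln(4.232)
= -24.40 · (1.4426) = -35.20 mV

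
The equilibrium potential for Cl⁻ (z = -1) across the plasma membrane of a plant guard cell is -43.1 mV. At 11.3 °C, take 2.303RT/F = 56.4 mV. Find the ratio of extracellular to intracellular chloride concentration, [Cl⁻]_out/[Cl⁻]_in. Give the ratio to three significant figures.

log₁₀([out]/[in]) = E·z/(56.4) = -43.1 × -1 / 56.4 = 0.7642
[out]/[in] = 10^(0.7642) = 5.81

5.81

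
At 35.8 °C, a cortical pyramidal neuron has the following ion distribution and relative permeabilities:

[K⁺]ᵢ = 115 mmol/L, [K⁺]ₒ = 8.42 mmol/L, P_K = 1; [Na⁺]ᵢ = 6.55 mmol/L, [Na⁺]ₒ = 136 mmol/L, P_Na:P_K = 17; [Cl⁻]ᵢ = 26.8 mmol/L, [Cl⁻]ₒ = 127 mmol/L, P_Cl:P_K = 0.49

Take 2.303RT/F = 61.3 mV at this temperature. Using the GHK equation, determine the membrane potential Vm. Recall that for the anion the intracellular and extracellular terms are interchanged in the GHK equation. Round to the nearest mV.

Vm = 61.3 · log₁₀[(Σ P·[cation]ₒ + Σ P·[anion]ᵢ) / (Σ P·[cation]ᵢ + Σ P·[anion]ₒ)]
Numerator = 1×8.42 + 17×136 + 0.49×26.8 = 2334
Denominator = 1×115 + 17×6.55 + 0.49×127 = 288.6
Vm = 61.3 · log₁₀(8.0863) = 61.3 × (0.9078) = 55.65 mV

56 mV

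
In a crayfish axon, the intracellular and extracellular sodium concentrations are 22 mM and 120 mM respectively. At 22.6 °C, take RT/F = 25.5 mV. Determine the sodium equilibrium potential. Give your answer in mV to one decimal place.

E = (25.5/z) · ln([Na⁺]_out/[Na⁺]_in) with z = +1.
= (25.5/1) · ln(120/22) = 25.50 · ln(5.455)
= 25.50 · (1.6964) = 43.26 mV

43.3 mV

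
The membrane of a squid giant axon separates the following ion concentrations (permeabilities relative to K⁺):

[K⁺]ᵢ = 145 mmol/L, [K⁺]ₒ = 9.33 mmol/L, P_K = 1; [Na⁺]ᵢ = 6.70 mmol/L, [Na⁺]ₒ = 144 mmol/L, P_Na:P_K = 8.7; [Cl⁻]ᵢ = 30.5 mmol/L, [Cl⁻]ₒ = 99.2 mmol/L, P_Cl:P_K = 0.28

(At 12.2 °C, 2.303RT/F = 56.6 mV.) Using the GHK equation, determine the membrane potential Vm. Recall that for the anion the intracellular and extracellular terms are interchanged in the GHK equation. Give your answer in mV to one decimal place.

41.9 mV

Vm = 56.6 · log₁₀[(Σ P·[cation]ₒ + Σ P·[anion]ᵢ) / (Σ P·[cation]ᵢ + Σ P·[anion]ₒ)]
Numerator = 1×9.33 + 8.7×144 + 0.28×30.5 = 1271
Denominator = 1×145 + 8.7×6.70 + 0.28×99.2 = 231.1
Vm = 56.6 · log₁₀(5.4992) = 56.6 × (0.7403) = 41.90 mV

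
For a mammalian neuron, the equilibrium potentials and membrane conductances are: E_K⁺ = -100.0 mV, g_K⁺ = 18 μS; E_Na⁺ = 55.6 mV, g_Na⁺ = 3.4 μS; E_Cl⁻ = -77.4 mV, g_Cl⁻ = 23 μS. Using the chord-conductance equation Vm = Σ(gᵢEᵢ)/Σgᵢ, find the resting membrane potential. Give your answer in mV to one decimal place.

-76.4 mV

Σ gᵢEᵢ = 18·(-100.0) + 3.4·(55.6) + 23·(-77.4) = -3391.16
Σ gᵢ = 18 + 3.4 + 23 = 44.4
Vm = -3391.16 / 44.4 = -76.38 mV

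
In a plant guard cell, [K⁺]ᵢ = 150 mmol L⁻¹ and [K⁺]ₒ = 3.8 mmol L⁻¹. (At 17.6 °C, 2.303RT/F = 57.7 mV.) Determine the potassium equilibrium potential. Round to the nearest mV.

-92 mV

E = (57.7/z) · log₁₀([K⁺]_out/[K⁺]_in) with z = +1.
= (57.7/1) · log₁₀(3.8/150) = 57.70 · log₁₀(0.02533)
= 57.70 · (-1.5963) = -92.11 mV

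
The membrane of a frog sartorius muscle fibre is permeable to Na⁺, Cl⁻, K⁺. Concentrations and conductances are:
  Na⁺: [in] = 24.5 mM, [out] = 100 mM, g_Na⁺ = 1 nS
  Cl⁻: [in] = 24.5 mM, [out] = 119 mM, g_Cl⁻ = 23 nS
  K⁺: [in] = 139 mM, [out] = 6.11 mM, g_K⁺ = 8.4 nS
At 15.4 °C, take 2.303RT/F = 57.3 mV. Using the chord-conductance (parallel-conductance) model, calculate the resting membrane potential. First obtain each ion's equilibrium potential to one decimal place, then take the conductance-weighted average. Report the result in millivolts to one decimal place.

E_Na⁺ = (57.3/1)·log₁₀(100/24.5) = 35.0 mV
E_Cl⁻ = (57.3/-1)·log₁₀(119/24.5) = -39.3 mV
E_K⁺ = (57.3/1)·log₁₀(6.11/139) = -77.8 mV
Vm = (Σ gᵢEᵢ)/(Σ gᵢ) = (1·35.0 + 23·-39.3 + 8.4·-77.8) / (1 + 23 + 8.4)
= -1522.42 / 32.4 = -46.99 mV

-47.0 mV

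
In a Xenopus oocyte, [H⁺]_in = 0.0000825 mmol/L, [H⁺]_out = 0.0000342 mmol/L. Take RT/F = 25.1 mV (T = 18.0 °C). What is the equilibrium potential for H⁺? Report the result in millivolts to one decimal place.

-22.1 mV

E = (25.1/z) · ln([H⁺]_out/[H⁺]_in) with z = +1.
= (25.1/1) · ln(0.0000342/0.0000825) = 25.10 · ln(0.4145)
= 25.10 · (-0.8806) = -22.10 mV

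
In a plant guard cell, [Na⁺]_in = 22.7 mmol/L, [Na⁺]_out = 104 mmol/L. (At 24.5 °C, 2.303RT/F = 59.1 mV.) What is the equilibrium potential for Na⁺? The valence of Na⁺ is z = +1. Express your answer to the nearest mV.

E = (59.1/z) · log₁₀([Na⁺]_out/[Na⁺]_in) with z = +1.
= (59.1/1) · log₁₀(104/22.7) = 59.10 · log₁₀(4.581)
= 59.10 · (0.6610) = 39.07 mV

39 mV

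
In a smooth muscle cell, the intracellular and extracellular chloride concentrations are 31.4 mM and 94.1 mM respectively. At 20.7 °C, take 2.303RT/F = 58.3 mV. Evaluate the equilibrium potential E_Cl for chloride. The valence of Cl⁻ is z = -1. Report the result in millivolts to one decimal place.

-27.8 mV

E = (58.3/z) · log₁₀([Cl⁻]_out/[Cl⁻]_in) with z = -1.
For an anion, dividing by z = -1 reverses the sign.
= (58.3/-1) · log₁₀(94.1/31.4) = -58.30 · log₁₀(2.997)
= -58.30 · (0.4767) = -27.79 mV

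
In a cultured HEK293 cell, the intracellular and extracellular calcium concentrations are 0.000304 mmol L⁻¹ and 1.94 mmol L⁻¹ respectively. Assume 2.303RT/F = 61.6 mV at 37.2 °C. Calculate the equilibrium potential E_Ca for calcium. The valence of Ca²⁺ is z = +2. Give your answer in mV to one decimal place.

E = (61.6/z) · log₁₀([Ca²⁺]_out/[Ca²⁺]_in) with z = +2.
= (61.6/2) · log₁₀(1.94/0.000304) = 30.80 · log₁₀(6382)
= 30.80 · (3.8049) = 117.19 mV

117.2 mV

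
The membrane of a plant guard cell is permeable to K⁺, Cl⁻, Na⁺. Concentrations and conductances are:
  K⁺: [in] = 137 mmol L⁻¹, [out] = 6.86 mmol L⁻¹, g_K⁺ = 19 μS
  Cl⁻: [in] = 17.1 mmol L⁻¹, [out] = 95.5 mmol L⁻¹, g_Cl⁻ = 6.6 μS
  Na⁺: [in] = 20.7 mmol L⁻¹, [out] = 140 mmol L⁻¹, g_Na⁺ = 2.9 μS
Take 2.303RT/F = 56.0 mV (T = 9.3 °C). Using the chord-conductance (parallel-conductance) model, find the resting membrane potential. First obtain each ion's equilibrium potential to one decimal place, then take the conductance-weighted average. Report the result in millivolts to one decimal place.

-53.5 mV

E_K⁺ = (56.0/1)·log₁₀(6.86/137) = -72.8 mV
E_Cl⁻ = (56.0/-1)·log₁₀(95.5/17.1) = -41.8 mV
E_Na⁺ = (56.0/1)·log₁₀(140/20.7) = 46.5 mV
Vm = (Σ gᵢEᵢ)/(Σ gᵢ) = (19·-72.8 + 6.6·-41.8 + 2.9·46.5) / (19 + 6.6 + 2.9)
= -1524.23 / 28.5 = -53.48 mV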